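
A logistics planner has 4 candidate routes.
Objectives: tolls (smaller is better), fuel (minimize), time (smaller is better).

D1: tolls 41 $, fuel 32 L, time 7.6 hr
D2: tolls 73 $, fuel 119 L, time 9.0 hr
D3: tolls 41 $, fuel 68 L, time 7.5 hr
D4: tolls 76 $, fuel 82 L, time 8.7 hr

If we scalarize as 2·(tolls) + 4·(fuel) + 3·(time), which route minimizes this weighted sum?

D1: 2·41 + 4·32 + 3·7.6 = 232.8
D2: 2·73 + 4·119 + 3·9.0 = 649.0
D3: 2·41 + 4·68 + 3·7.5 = 376.5
D4: 2·76 + 4·82 + 3·8.7 = 506.1
Lowest: D1 at 232.8.

D1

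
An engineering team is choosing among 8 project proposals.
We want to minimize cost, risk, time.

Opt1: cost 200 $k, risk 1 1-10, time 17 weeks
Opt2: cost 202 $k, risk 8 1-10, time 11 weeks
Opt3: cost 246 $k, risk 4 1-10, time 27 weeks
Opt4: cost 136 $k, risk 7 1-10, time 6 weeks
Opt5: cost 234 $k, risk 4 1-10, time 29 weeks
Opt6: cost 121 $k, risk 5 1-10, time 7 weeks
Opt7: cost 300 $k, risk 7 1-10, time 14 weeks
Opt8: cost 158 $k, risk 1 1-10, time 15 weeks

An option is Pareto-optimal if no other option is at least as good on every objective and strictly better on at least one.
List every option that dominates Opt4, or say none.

Opt1: worse on cost (200 vs 136).
Opt2: worse on cost (202 vs 136).
Opt3: worse on cost (246 vs 136).
Opt5: worse on cost (234 vs 136).
Opt6: worse on time (7 vs 6).
Opt7: worse on cost (300 vs 136).
Opt8: worse on cost (158 vs 136).
No option dominates Opt4.

none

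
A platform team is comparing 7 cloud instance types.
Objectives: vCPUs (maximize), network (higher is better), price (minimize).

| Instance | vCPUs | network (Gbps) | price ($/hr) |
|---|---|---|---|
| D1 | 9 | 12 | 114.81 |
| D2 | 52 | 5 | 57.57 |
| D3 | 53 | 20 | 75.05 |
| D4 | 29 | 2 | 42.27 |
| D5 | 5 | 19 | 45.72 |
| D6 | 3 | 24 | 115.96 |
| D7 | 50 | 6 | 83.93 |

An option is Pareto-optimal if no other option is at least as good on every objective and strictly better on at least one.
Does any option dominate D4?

D1: worse on vCPUs (9 vs 29).
D2: worse on price (57.57 vs 42.27).
D3: worse on price (75.05 vs 42.27).
D5: worse on vCPUs (5 vs 29).
D6: worse on vCPUs (3 vs 29).
D7: worse on price (83.93 vs 42.27).
No option is at least as good as D4 on every objective and strictly better on one.

No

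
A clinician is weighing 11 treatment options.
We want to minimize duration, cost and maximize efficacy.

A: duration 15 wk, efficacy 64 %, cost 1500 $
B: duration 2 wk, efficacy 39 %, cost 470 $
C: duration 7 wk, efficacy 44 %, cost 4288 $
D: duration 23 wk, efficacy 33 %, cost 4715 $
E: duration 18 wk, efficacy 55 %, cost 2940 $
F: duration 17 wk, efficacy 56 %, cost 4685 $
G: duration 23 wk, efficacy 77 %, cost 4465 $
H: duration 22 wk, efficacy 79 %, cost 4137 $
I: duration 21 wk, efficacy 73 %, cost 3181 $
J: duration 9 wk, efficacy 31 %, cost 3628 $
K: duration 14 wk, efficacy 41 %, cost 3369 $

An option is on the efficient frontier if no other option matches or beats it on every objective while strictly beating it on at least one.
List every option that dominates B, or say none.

none

A: worse on duration (15 vs 2).
C: worse on duration (7 vs 2).
D: worse on duration (23 vs 2).
E: worse on duration (18 vs 2).
F: worse on duration (17 vs 2).
G: worse on duration (23 vs 2).
H: worse on duration (22 vs 2).
I: worse on duration (21 vs 2).
J: worse on duration (9 vs 2).
K: worse on duration (14 vs 2).
No option dominates B.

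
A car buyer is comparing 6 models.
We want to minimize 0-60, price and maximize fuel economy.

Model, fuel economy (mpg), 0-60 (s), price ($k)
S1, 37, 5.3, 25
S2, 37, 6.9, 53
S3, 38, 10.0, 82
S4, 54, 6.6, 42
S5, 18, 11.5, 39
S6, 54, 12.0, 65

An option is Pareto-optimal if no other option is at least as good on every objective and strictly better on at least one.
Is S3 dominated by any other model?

S4 vs S3: fuel economy 54≥38, 0-60 6.6≤10.0, price 42≤82 — S4 is at least as good on every objective and strictly better on at least one, so S4 dominates S3.

Yes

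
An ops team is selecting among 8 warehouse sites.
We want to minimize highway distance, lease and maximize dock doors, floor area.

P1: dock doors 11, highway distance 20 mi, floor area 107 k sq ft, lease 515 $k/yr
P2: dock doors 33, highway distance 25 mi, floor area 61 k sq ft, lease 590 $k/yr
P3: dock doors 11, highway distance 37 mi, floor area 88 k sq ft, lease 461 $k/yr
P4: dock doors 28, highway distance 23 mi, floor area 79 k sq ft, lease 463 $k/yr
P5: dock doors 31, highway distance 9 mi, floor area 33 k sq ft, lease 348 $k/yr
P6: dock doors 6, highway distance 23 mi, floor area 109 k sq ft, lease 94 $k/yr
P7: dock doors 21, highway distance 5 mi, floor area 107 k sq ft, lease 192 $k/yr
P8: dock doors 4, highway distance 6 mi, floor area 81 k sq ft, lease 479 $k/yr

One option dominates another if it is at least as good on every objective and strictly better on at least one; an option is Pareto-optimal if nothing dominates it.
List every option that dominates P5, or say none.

none

P1: worse on dock doors (11 vs 31).
P2: worse on highway distance (25 vs 9).
P3: worse on dock doors (11 vs 31).
P4: worse on dock doors (28 vs 31).
P6: worse on dock doors (6 vs 31).
P7: worse on dock doors (21 vs 31).
P8: worse on dock doors (4 vs 31).
No option dominates P5.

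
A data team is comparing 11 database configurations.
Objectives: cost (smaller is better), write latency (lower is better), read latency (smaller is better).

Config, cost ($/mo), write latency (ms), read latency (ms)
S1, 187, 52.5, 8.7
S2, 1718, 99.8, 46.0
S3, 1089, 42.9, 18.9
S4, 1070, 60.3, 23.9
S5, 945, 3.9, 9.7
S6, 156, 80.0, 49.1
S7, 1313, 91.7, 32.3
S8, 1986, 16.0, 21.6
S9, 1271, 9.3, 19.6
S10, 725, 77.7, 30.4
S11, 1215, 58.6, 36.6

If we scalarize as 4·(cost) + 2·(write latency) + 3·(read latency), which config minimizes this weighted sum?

S1

S1: 4·187 + 2·52.5 + 3·8.7 = 879.1
S2: 4·1718 + 2·99.8 + 3·46.0 = 7209.6
S3: 4·1089 + 2·42.9 + 3·18.9 = 4498.5
S4: 4·1070 + 2·60.3 + 3·23.9 = 4472.3
S5: 4·945 + 2·3.9 + 3·9.7 = 3816.9
S6: 4·156 + 2·80.0 + 3·49.1 = 931.3
S7: 4·1313 + 2·91.7 + 3·32.3 = 5532.3
S8: 4·1986 + 2·16.0 + 3·21.6 = 8040.8
S9: 4·1271 + 2·9.3 + 3·19.6 = 5161.4
S10: 4·725 + 2·77.7 + 3·30.4 = 3146.6
S11: 4·1215 + 2·58.6 + 3·36.6 = 5087.0
Lowest: S1 at 879.1.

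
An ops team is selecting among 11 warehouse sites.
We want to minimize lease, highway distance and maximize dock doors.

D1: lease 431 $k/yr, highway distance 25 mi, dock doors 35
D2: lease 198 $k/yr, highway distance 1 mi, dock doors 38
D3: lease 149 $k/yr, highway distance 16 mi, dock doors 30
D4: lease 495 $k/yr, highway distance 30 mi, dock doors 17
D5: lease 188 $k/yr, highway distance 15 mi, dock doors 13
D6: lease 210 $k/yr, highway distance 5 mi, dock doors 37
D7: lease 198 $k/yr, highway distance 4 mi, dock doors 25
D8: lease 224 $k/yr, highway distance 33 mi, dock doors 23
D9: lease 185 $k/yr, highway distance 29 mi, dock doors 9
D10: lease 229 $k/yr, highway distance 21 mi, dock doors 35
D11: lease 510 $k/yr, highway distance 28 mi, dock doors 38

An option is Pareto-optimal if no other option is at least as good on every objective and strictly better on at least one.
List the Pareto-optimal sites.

D1: dominated by D2 (lease 198≤431, highway distance 1≤25, dock doors 38≥35).
D2: not dominated (best highway distance).
D3: not dominated (best lease).
D4: dominated by D1 (lease 431≤495, highway distance 25≤30, dock doors 35≥17).
D5: not dominated.
D6: dominated by D2 (lease 198≤210, highway distance 1≤5, dock doors 38≥37).
D7: dominated by D2 (lease 198≤198, highway distance 1≤4, dock doors 38≥25).
D8: dominated by D2 (lease 198≤224, highway distance 1≤33, dock doors 38≥23).
D9: dominated by D3 (lease 149≤185, highway distance 16≤29, dock doors 30≥9).
D10: dominated by D2 (lease 198≤229, highway distance 1≤21, dock doors 38≥35).
D11: dominated by D2 (lease 198≤510, highway distance 1≤28, dock doors 38≥38).

D2, D3, D5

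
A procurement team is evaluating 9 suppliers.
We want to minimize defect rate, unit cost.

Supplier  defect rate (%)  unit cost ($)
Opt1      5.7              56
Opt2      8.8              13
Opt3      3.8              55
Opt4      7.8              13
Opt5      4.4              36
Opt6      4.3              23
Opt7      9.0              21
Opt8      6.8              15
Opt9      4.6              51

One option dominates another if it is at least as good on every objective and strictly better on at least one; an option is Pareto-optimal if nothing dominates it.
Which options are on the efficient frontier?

Opt1: dominated by Opt3 (defect rate 3.8≤5.7, unit cost 55≤56).
Opt2: dominated by Opt4 (defect rate 7.8≤8.8, unit cost 13≤13).
Opt3: not dominated (best defect rate).
Opt4: not dominated.
Opt5: dominated by Opt6 (defect rate 4.3≤4.4, unit cost 23≤36).
Opt6: not dominated.
Opt7: dominated by Opt2 (defect rate 8.8≤9.0, unit cost 13≤21).
Opt8: not dominated.
Opt9: dominated by Opt5 (defect rate 4.4≤4.6, unit cost 36≤51).

Opt3, Opt4, Opt6, Opt8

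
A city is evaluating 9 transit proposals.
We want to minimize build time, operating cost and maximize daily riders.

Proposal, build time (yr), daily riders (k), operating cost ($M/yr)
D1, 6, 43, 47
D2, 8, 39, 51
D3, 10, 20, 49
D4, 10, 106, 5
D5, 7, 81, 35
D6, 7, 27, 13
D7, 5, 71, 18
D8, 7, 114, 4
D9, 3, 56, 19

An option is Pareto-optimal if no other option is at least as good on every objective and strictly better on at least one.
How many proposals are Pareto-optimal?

3

D1: dominated by D7 (build time 5≤6, daily riders 71≥43, operating cost 18≤47).
D2: dominated by D1 (build time 6≤8, daily riders 43≥39, operating cost 47≤51).
D3: dominated by D1 (build time 6≤10, daily riders 43≥20, operating cost 47≤49).
D4: dominated by D8 (build time 7≤10, daily riders 114≥106, operating cost 4≤5).
D5: dominated by D8 (build time 7≤7, daily riders 114≥81, operating cost 4≤35).
D6: dominated by D8 (build time 7≤7, daily riders 114≥27, operating cost 4≤13).
D7: not dominated.
D8: not dominated (best daily riders).
D9: not dominated (best build time).
Pareto-optimal: D7, D8, D9 → 3.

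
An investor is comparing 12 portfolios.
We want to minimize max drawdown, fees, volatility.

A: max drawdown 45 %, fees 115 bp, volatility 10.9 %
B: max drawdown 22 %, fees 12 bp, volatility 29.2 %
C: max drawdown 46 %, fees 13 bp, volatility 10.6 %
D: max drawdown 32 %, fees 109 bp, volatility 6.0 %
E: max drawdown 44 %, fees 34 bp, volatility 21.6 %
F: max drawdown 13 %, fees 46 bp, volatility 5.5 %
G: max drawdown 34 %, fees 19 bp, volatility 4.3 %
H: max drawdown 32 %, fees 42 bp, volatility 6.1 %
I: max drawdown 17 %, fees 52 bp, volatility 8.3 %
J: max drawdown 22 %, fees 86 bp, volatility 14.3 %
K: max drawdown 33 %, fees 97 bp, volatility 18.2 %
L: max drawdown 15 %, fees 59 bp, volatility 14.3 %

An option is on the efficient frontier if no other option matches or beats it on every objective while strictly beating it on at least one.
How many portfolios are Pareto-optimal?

5

A: dominated by D (max drawdown 32≤45, fees 109≤115, volatility 6.0≤10.9).
B: not dominated (best fees).
C: not dominated.
D: dominated by F (max drawdown 13≤32, fees 46≤109, volatility 5.5≤6.0).
E: dominated by G (max drawdown 34≤44, fees 19≤34, volatility 4.3≤21.6).
F: not dominated (best max drawdown).
G: not dominated (best volatility).
H: not dominated.
I: dominated by F (max drawdown 13≤17, fees 46≤52, volatility 5.5≤8.3).
J: dominated by F (max drawdown 13≤22, fees 46≤86, volatility 5.5≤14.3).
K: dominated by F (max drawdown 13≤33, fees 46≤97, volatility 5.5≤18.2).
L: dominated by F (max drawdown 13≤15, fees 46≤59, volatility 5.5≤14.3).
Pareto-optimal: B, C, F, G, H → 5.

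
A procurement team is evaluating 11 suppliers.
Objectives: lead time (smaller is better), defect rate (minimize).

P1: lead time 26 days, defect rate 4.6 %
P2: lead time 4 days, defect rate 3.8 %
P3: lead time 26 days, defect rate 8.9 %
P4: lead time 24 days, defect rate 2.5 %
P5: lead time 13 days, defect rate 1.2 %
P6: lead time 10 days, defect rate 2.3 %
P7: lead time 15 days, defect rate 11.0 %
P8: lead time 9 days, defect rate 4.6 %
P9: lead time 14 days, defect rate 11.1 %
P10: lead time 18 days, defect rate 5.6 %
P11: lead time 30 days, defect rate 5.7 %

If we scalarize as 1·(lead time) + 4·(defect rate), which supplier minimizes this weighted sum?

P1: 1·26 + 4·4.6 = 44.4
P2: 1·4 + 4·3.8 = 19.2
P3: 1·26 + 4·8.9 = 61.6
P4: 1·24 + 4·2.5 = 34.0
P5: 1·13 + 4·1.2 = 17.8
P6: 1·10 + 4·2.3 = 19.2
P7: 1·15 + 4·11.0 = 59.0
P8: 1·9 + 4·4.6 = 27.4
P9: 1·14 + 4·11.1 = 58.4
P10: 1·18 + 4·5.6 = 40.4
P11: 1·30 + 4·5.7 = 52.8
Lowest: P5 at 17.8.

P5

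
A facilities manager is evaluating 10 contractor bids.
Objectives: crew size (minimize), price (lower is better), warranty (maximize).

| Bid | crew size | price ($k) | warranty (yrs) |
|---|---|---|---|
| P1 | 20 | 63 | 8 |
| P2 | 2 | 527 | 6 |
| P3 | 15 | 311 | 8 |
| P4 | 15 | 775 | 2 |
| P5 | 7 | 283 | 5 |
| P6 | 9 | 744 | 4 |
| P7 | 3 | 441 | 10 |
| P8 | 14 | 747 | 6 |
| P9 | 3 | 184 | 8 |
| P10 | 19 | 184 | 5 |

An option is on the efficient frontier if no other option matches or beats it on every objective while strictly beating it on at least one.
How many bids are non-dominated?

4

P1: not dominated (best price).
P2: not dominated (best crew size).
P3: dominated by P9 (crew size 3≤15, price 184≤311, warranty 8≥8).
P4: dominated by P2 (crew size 2≤15, price 527≤775, warranty 6≥2).
P5: dominated by P9 (crew size 3≤7, price 184≤283, warranty 8≥5).
P6: dominated by P2 (crew size 2≤9, price 527≤744, warranty 6≥4).
P7: not dominated (best warranty).
P8: dominated by P2 (crew size 2≤14, price 527≤747, warranty 6≥6).
P9: not dominated.
P10: dominated by P9 (crew size 3≤19, price 184≤184, warranty 8≥5).
Pareto-optimal: P1, P2, P7, P9 → 4.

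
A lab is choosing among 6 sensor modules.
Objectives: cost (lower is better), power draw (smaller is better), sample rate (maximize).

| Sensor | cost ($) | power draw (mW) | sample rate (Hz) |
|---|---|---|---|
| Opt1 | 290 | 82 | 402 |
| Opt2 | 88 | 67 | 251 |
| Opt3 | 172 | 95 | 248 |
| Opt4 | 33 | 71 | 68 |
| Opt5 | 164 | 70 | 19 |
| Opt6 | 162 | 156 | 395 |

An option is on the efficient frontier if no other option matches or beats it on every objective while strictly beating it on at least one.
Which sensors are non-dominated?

Opt1: not dominated (best sample rate).
Opt2: not dominated (best power draw).
Opt3: dominated by Opt2 (cost 88≤172, power draw 67≤95, sample rate 251≥248).
Opt4: not dominated (best cost).
Opt5: dominated by Opt2 (cost 88≤164, power draw 67≤70, sample rate 251≥19).
Opt6: not dominated.

Opt1, Opt2, Opt4, Opt6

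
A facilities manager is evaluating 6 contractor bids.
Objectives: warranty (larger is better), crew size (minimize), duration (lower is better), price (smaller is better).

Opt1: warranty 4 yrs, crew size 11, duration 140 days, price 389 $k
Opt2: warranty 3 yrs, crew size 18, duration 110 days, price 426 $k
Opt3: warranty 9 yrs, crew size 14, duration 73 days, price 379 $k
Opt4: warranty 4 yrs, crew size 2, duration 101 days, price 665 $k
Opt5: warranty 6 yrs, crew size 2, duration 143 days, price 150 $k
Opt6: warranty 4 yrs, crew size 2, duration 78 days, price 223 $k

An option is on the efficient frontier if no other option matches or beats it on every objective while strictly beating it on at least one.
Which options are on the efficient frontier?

Opt3, Opt5, Opt6

Opt1: dominated by Opt6 (warranty 4≥4, crew size 2≤11, duration 78≤140, price 223≤389).
Opt2: dominated by Opt3 (warranty 9≥3, crew size 14≤18, duration 73≤110, price 379≤426).
Opt3: not dominated (best warranty).
Opt4: dominated by Opt6 (warranty 4≥4, crew size 2≤2, duration 78≤101, price 223≤665).
Opt5: not dominated (best price).
Opt6: not dominated.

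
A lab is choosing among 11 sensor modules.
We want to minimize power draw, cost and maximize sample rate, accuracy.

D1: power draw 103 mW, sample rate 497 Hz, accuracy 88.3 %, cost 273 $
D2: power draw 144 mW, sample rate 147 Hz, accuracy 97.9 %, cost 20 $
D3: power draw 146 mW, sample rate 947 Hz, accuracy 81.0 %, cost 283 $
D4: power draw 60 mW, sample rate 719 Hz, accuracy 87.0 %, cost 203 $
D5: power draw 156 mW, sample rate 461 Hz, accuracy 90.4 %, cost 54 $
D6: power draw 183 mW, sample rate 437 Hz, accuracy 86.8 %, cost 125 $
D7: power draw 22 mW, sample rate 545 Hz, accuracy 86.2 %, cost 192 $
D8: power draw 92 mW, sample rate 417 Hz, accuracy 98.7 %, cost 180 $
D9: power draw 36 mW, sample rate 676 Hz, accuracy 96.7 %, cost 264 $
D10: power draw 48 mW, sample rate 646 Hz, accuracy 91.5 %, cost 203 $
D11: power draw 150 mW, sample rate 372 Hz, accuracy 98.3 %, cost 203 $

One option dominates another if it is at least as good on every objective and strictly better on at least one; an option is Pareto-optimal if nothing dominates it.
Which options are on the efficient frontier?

D2, D3, D4, D5, D7, D8, D9, D10

D1: dominated by D9 (power draw 36≤103, sample rate 676≥497, accuracy 96.7≥88.3, cost 264≤273).
D2: not dominated (best cost).
D3: not dominated (best sample rate).
D4: not dominated.
D5: not dominated.
D6: dominated by D5 (power draw 156≤183, sample rate 461≥437, accuracy 90.4≥86.8, cost 54≤125).
D7: not dominated (best power draw).
D8: not dominated (best accuracy).
D9: not dominated.
D10: not dominated.
D11: dominated by D8 (power draw 92≤150, sample rate 417≥372, accuracy 98.7≥98.3, cost 180≤203).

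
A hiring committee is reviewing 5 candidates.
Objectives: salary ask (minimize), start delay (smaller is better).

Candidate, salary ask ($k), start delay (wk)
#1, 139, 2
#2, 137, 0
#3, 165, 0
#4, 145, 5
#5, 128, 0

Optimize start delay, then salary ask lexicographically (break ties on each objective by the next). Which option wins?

#5

First minimize start delay: best is 0, kept {#2, #3, #5}.
Then minimize salary ask: best is 128, kept {#5}.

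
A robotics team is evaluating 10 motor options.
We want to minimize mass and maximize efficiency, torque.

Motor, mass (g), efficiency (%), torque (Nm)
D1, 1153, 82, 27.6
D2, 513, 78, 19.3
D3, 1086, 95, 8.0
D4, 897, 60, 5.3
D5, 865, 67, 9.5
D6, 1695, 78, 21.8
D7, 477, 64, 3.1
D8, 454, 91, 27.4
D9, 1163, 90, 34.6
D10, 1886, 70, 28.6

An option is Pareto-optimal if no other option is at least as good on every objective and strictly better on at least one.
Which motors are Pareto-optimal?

D1: not dominated.
D2: dominated by D8 (mass 454≤513, efficiency 91≥78, torque 27.4≥19.3).
D3: not dominated (best efficiency).
D4: dominated by D2 (mass 513≤897, efficiency 78≥60, torque 19.3≥5.3).
D5: dominated by D2 (mass 513≤865, efficiency 78≥67, torque 19.3≥9.5).
D6: dominated by D1 (mass 1153≤1695, efficiency 82≥78, torque 27.6≥21.8).
D7: dominated by D8 (mass 454≤477, efficiency 91≥64, torque 27.4≥3.1).
D8: not dominated (best mass).
D9: not dominated (best torque).
D10: dominated by D9 (mass 1163≤1886, efficiency 90≥70, torque 34.6≥28.6).

D1, D3, D8, D9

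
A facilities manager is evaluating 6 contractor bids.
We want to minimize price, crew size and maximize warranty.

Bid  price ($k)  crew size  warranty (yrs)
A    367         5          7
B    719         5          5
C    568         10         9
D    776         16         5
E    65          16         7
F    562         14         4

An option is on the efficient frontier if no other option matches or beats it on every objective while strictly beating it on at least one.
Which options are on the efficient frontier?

A: not dominated.
B: dominated by A (price 367≤719, crew size 5≤5, warranty 7≥5).
C: not dominated (best warranty).
D: dominated by A (price 367≤776, crew size 5≤16, warranty 7≥5).
E: not dominated (best price).
F: dominated by A (price 367≤562, crew size 5≤14, warranty 7≥4).

A, C, E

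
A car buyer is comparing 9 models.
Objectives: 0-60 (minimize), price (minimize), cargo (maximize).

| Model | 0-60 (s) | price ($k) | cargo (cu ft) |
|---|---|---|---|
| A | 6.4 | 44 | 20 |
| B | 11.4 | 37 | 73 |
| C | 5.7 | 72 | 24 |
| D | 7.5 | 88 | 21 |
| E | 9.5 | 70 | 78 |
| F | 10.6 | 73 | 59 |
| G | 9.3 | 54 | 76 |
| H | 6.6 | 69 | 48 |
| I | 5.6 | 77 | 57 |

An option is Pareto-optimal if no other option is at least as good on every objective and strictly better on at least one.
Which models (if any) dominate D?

C, H, I

C: 0-60 5.7≤7.5, price 72≤88, cargo 24≥21 — dominates D.
H: 0-60 6.6≤7.5, price 69≤88, cargo 48≥21 — dominates D.
I: 0-60 5.6≤7.5, price 77≤88, cargo 57≥21 — dominates D.
Others (A, B, E, F, G) are each worse than D on at least one objective.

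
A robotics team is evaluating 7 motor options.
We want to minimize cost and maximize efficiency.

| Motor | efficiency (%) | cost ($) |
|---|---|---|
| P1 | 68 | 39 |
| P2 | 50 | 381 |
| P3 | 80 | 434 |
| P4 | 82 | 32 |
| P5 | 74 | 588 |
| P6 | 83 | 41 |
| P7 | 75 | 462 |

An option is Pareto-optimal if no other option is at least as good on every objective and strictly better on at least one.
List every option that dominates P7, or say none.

P3, P4, P6

P3: efficiency 80≥75, cost 434≤462 — dominates P7.
P4: efficiency 82≥75, cost 32≤462 — dominates P7.
P6: efficiency 83≥75, cost 41≤462 — dominates P7.
Others (P1, P2, P5) are each worse than P7 on at least one objective.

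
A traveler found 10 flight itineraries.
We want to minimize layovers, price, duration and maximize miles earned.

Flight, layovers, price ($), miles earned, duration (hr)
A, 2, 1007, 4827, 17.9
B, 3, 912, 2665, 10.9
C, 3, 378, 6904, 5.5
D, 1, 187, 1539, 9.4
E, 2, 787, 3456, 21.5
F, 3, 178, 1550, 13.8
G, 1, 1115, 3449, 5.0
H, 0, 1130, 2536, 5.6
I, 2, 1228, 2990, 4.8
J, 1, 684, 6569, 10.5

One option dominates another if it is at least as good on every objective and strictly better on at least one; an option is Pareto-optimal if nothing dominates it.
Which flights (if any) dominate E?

J: layovers 1≤2, price 684≤787, miles earned 6569≥3456, duration 10.5≤21.5 — dominates E.
Others (A, B, C, D, F, G, H, I) are each worse than E on at least one objective.

J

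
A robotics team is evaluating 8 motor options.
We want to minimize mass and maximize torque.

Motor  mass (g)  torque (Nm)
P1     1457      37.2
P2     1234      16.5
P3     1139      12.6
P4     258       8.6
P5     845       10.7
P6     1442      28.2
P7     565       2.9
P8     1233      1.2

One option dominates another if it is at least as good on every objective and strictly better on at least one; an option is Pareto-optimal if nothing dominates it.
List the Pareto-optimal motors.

P1, P2, P3, P4, P5, P6

P1: not dominated (best torque).
P2: not dominated.
P3: not dominated.
P4: not dominated (best mass).
P5: not dominated.
P6: not dominated.
P7: dominated by P4 (mass 258≤565, torque 8.6≥2.9).
P8: dominated by P3 (mass 1139≤1233, torque 12.6≥1.2).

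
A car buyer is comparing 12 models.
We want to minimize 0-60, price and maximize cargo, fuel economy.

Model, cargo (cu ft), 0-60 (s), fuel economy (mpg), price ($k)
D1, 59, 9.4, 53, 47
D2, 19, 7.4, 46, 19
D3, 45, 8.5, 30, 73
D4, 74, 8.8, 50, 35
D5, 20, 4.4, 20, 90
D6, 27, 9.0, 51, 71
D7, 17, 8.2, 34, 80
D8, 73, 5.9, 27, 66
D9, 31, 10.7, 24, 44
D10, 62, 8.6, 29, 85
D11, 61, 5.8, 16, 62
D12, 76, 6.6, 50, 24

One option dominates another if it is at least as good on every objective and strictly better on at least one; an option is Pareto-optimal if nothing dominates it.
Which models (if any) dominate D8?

D1: worse on cargo (59 vs 73).
D2: worse on cargo (19 vs 73).
D3: worse on cargo (45 vs 73).
D4: worse on 0-60 (8.8 vs 5.9).
D5: worse on cargo (20 vs 73).
D6: worse on cargo (27 vs 73).
D7: worse on cargo (17 vs 73).
D9: worse on cargo (31 vs 73).
D10: worse on cargo (62 vs 73).
D11: worse on cargo (61 vs 73).
D12: worse on 0-60 (6.6 vs 5.9).
No option dominates D8.

none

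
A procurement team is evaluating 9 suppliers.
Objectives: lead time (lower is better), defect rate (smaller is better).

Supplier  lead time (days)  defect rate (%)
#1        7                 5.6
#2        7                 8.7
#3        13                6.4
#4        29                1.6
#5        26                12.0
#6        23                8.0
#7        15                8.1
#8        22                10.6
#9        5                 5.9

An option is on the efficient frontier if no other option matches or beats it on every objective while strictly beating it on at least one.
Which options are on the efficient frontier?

#1: not dominated.
#2: dominated by #1 (lead time 7≤7, defect rate 5.6≤8.7).
#3: dominated by #1 (lead time 7≤13, defect rate 5.6≤6.4).
#4: not dominated (best defect rate).
#5: dominated by #1 (lead time 7≤26, defect rate 5.6≤12.0).
#6: dominated by #1 (lead time 7≤23, defect rate 5.6≤8.0).
#7: dominated by #1 (lead time 7≤15, defect rate 5.6≤8.1).
#8: dominated by #1 (lead time 7≤22, defect rate 5.6≤10.6).
#9: not dominated (best lead time).

#1, #4, #9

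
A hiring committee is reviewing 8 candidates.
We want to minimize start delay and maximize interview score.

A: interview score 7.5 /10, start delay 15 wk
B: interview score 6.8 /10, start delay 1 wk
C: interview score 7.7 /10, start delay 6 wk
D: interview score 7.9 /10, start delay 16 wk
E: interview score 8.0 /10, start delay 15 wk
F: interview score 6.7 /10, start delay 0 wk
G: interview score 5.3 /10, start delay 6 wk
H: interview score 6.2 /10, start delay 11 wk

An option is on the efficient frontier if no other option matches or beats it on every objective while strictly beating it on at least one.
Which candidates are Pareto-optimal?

B, C, E, F

A: dominated by C (interview score 7.7≥7.5, start delay 6≤15).
B: not dominated.
C: not dominated.
D: dominated by E (interview score 8.0≥7.9, start delay 15≤16).
E: not dominated (best interview score).
F: not dominated (best start delay).
G: dominated by B (interview score 6.8≥5.3, start delay 1≤6).
H: dominated by B (interview score 6.8≥6.2, start delay 1≤11).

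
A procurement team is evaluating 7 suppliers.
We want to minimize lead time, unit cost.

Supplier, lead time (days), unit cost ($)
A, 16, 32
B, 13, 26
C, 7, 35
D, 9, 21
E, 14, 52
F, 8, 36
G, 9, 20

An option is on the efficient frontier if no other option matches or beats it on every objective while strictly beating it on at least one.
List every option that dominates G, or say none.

A: worse on lead time (16 vs 9).
B: worse on lead time (13 vs 9).
C: worse on unit cost (35 vs 20).
D: worse on unit cost (21 vs 20).
E: worse on lead time (14 vs 9).
F: worse on unit cost (36 vs 20).
No option dominates G.

none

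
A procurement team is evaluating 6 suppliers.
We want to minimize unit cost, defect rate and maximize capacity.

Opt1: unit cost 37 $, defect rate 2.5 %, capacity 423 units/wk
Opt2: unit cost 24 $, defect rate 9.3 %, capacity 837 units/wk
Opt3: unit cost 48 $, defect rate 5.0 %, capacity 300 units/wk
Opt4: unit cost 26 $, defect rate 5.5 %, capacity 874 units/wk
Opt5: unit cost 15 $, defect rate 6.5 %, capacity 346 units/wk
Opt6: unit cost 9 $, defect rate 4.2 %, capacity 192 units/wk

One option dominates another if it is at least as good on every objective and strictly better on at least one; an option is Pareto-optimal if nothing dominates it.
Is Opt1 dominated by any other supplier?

Opt2: worse on defect rate (9.3 vs 2.5).
Opt3: worse on unit cost (48 vs 37).
Opt4: worse on defect rate (5.5 vs 2.5).
Opt5: worse on defect rate (6.5 vs 2.5).
Opt6: worse on defect rate (4.2 vs 2.5).
No option is at least as good as Opt1 on every objective and strictly better on one.

No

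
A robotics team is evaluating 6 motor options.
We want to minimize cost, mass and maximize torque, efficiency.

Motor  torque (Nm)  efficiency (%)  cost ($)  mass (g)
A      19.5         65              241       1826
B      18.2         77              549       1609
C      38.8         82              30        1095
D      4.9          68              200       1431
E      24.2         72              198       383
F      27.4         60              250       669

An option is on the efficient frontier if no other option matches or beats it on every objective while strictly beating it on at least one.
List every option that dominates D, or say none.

C, E

C: torque 38.8≥4.9, efficiency 82≥68, cost 30≤200, mass 1095≤1431 — dominates D.
E: torque 24.2≥4.9, efficiency 72≥68, cost 198≤200, mass 383≤1431 — dominates D.
Others (A, B, F) are each worse than D on at least one objective.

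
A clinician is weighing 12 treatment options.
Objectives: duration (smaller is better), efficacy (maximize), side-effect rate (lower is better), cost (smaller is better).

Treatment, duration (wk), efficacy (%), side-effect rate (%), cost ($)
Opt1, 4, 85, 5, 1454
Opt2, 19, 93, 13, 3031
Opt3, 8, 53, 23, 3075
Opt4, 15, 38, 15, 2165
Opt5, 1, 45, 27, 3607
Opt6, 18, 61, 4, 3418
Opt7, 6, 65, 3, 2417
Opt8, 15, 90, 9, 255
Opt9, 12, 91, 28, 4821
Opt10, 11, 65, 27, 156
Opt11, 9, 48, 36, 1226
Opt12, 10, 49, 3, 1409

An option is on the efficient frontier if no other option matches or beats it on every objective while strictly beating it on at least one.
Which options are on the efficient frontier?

Opt1: not dominated.
Opt2: not dominated (best efficacy).
Opt3: dominated by Opt1 (duration 4≤8, efficacy 85≥53, side-effect rate 5≤23, cost 1454≤3075).
Opt4: dominated by Opt1 (duration 4≤15, efficacy 85≥38, side-effect rate 5≤15, cost 1454≤2165).
Opt5: not dominated (best duration).
Opt6: dominated by Opt7 (duration 6≤18, efficacy 65≥61, side-effect rate 3≤4, cost 2417≤3418).
Opt7: not dominated.
Opt8: not dominated.
Opt9: not dominated.
Opt10: not dominated (best cost).
Opt11: not dominated.
Opt12: not dominated.

Opt1, Opt2, Opt5, Opt7, Opt8, Opt9, Opt10, Opt11, Opt12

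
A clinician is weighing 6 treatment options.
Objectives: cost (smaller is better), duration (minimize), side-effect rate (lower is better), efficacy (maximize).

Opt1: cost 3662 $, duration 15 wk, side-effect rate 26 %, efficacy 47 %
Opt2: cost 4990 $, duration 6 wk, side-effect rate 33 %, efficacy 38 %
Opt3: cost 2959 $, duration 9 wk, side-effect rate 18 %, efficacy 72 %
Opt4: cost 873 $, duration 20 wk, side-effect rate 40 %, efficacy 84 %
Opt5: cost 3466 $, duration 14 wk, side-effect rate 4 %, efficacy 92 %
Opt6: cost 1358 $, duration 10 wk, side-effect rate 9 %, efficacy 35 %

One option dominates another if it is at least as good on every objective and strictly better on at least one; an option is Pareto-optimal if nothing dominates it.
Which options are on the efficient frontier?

Opt2, Opt3, Opt4, Opt5, Opt6

Opt1: dominated by Opt3 (cost 2959≤3662, duration 9≤15, side-effect rate 18≤26, efficacy 72≥47).
Opt2: not dominated (best duration).
Opt3: not dominated.
Opt4: not dominated (best cost).
Opt5: not dominated (best side-effect rate).
Opt6: not dominated.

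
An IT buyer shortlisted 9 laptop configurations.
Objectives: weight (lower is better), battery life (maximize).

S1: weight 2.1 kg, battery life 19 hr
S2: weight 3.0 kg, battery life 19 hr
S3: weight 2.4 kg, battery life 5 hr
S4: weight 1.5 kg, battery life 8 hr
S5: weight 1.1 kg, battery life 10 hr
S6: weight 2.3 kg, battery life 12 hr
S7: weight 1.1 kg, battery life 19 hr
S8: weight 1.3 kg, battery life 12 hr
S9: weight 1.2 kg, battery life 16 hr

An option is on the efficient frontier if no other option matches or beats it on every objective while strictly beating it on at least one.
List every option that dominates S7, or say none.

S1: worse on weight (2.1 vs 1.1).
S2: worse on weight (3.0 vs 1.1).
S3: worse on weight (2.4 vs 1.1).
S4: worse on weight (1.5 vs 1.1).
S5: worse on battery life (10 vs 19).
S6: worse on weight (2.3 vs 1.1).
S8: worse on weight (1.3 vs 1.1).
S9: worse on weight (1.2 vs 1.1).
No option dominates S7.

none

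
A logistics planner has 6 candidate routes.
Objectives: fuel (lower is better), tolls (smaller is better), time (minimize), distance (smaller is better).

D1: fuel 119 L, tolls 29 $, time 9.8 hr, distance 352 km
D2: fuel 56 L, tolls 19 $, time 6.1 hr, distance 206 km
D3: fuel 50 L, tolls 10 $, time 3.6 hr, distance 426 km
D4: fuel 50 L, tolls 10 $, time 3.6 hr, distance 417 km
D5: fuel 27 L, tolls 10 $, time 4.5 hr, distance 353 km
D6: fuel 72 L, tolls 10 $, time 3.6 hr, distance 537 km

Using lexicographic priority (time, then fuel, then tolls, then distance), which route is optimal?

First minimize time: best is 3.6, kept {D3, D4, D6}.
Then minimize fuel: best is 50, kept {D3, D4}.
Then minimize tolls: best is 10, kept {D3, D4}.
Then minimize distance: best is 417, kept {D4}.

D4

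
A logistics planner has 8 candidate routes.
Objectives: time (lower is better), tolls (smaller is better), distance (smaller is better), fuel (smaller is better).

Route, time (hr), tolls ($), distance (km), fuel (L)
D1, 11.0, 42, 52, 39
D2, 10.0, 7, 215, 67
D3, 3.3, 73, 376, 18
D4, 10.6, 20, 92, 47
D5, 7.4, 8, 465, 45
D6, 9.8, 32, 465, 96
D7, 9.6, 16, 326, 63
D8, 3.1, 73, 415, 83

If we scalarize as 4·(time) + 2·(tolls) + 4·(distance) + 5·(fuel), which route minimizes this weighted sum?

D1: 4·11.0 + 2·42 + 4·52 + 5·39 = 531.0
D2: 4·10.0 + 2·7 + 4·215 + 5·67 = 1249.0
D3: 4·3.3 + 2·73 + 4·376 + 5·18 = 1753.2
D4: 4·10.6 + 2·20 + 4·92 + 5·47 = 685.4
D5: 4·7.4 + 2·8 + 4·465 + 5·45 = 2130.6
D6: 4·9.8 + 2·32 + 4·465 + 5·96 = 2443.2
D7: 4·9.6 + 2·16 + 4·326 + 5·63 = 1689.4
D8: 4·3.1 + 2·73 + 4·415 + 5·83 = 2233.4
Lowest: D1 at 531.0.

D1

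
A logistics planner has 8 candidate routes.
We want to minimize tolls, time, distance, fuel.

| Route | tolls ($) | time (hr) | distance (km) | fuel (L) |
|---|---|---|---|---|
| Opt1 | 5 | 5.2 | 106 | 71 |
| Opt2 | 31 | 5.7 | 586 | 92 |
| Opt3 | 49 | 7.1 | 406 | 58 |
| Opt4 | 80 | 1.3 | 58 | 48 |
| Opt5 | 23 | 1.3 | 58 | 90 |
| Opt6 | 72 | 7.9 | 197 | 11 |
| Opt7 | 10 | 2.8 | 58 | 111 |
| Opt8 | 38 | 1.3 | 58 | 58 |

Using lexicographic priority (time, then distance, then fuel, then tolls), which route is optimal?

Opt4

First minimize time: best is 1.3, kept {Opt4, Opt5, Opt8}.
Then minimize distance: best is 58, kept {Opt4, Opt5, Opt8}.
Then minimize fuel: best is 48, kept {Opt4}.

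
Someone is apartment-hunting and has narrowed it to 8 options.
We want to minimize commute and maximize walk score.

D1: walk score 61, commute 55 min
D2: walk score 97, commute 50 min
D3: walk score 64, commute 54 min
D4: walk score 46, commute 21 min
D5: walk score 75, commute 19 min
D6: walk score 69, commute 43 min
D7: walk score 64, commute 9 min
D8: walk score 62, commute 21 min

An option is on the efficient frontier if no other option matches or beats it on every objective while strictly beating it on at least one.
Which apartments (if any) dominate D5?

none

D1: worse on walk score (61 vs 75).
D2: worse on commute (50 vs 19).
D3: worse on walk score (64 vs 75).
D4: worse on walk score (46 vs 75).
D6: worse on walk score (69 vs 75).
D7: worse on walk score (64 vs 75).
D8: worse on walk score (62 vs 75).
No option dominates D5.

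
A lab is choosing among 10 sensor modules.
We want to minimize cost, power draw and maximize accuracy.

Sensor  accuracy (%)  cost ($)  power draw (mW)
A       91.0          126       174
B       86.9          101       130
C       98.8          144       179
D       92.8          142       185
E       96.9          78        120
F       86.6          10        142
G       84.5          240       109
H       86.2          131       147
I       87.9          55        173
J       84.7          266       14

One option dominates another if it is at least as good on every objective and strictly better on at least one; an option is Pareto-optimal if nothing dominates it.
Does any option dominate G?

No

A: worse on power draw (174 vs 109).
B: worse on power draw (130 vs 109).
C: worse on power draw (179 vs 109).
D: worse on power draw (185 vs 109).
E: worse on power draw (120 vs 109).
F: worse on power draw (142 vs 109).
H: worse on power draw (147 vs 109).
I: worse on power draw (173 vs 109).
J: worse on cost (266 vs 240).
No option is at least as good as G on every objective and strictly better on one.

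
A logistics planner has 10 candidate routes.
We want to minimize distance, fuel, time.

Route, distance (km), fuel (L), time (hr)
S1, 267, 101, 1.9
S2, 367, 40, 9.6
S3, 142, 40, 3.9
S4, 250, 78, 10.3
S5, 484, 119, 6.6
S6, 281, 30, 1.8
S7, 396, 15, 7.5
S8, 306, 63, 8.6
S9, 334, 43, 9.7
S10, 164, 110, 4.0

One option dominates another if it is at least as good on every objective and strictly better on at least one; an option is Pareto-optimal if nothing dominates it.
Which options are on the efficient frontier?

S1: not dominated.
S2: dominated by S3 (distance 142≤367, fuel 40≤40, time 3.9≤9.6).
S3: not dominated (best distance).
S4: dominated by S3 (distance 142≤250, fuel 40≤78, time 3.9≤10.3).
S5: dominated by S1 (distance 267≤484, fuel 101≤119, time 1.9≤6.6).
S6: not dominated (best time).
S7: not dominated (best fuel).
S8: dominated by S3 (distance 142≤306, fuel 40≤63, time 3.9≤8.6).
S9: dominated by S3 (distance 142≤334, fuel 40≤43, time 3.9≤9.7).
S10: dominated by S3 (distance 142≤164, fuel 40≤110, time 3.9≤4.0).

S1, S3, S6, S7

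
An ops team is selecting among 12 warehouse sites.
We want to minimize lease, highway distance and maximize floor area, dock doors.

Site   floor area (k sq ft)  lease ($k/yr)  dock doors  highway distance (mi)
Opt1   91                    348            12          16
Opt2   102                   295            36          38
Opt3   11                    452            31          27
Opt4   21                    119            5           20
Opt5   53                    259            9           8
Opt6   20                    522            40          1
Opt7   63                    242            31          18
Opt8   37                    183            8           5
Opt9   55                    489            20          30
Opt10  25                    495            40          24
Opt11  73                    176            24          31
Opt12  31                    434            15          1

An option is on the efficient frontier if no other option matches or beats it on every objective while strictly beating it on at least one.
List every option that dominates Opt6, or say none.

none

Opt1: worse on dock doors (12 vs 40).
Opt2: worse on dock doors (36 vs 40).
Opt3: worse on floor area (11 vs 20).
Opt4: worse on dock doors (5 vs 40).
Opt5: worse on dock doors (9 vs 40).
Opt7: worse on dock doors (31 vs 40).
Opt8: worse on dock doors (8 vs 40).
Opt9: worse on dock doors (20 vs 40).
Opt10: worse on highway distance (24 vs 1).
Opt11: worse on dock doors (24 vs 40).
Opt12: worse on dock doors (15 vs 40).
No option dominates Opt6.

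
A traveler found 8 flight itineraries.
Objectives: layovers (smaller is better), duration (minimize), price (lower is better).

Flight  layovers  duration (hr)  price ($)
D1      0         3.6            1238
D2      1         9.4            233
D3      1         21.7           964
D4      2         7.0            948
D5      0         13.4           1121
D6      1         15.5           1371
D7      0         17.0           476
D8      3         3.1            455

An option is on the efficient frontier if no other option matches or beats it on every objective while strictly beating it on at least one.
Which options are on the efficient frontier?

D1, D2, D4, D5, D7, D8

D1: not dominated.
D2: not dominated (best price).
D3: dominated by D2 (layovers 1≤1, duration 9.4≤21.7, price 233≤964).
D4: not dominated.
D5: not dominated.
D6: dominated by D1 (layovers 0≤1, duration 3.6≤15.5, price 1238≤1371).
D7: not dominated.
D8: not dominated (best duration).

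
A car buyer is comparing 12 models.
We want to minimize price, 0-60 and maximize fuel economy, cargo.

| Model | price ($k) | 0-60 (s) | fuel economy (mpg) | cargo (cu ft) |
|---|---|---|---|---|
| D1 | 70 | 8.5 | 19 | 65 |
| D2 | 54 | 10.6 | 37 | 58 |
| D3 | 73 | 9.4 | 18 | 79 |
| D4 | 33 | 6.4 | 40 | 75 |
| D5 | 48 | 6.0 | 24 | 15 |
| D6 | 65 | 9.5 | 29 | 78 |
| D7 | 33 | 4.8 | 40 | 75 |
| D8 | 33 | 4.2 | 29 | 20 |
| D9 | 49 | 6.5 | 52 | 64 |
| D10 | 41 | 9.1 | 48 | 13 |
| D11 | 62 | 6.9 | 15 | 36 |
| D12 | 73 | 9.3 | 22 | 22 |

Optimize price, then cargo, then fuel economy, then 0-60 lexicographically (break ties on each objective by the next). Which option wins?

D7

First minimize price: best is 33, kept {D4, D7, D8}.
Then maximize cargo: best is 75, kept {D4, D7}.
Then maximize fuel economy: best is 40, kept {D4, D7}.
Then minimize 0-60: best is 4.8, kept {D7}.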